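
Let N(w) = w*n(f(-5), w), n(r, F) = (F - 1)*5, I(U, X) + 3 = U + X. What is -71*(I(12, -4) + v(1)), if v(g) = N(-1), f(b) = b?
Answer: -1065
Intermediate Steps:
I(U, X) = -3 + U + X (I(U, X) = -3 + (U + X) = -3 + U + X)
n(r, F) = -5 + 5*F (n(r, F) = (-1 + F)*5 = -5 + 5*F)
N(w) = w*(-5 + 5*w)
v(g) = 10 (v(g) = 5*(-1)*(-1 - 1) = 5*(-1)*(-2) = 10)
-71*(I(12, -4) + v(1)) = -71*((-3 + 12 - 4) + 10) = -71*(5 + 10) = -71*15 = -1065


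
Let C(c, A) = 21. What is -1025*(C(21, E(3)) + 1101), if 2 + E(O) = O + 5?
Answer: -1150050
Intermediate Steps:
E(O) = 3 + O (E(O) = -2 + (O + 5) = -2 + (5 + O) = 3 + O)
-1025*(C(21, E(3)) + 1101) = -1025*(21 + 1101) = -1025*1122 = -1150050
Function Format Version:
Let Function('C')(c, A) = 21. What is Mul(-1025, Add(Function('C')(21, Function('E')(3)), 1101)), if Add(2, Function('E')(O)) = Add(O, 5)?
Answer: -1150050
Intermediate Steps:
Function('E')(O) = Add(3, O) (Function('E')(O) = Add(-2, Add(O, 5)) = Add(-2, Add(5, O)) = Add(3, O))
Mul(-1025, Add(Function('C')(21, Function('E')(3)), 1101)) = Mul(-1025, Add(21, 1101)) = Mul(-1025, 1122) = -1150050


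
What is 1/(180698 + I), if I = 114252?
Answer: 1/294950 ≈ 3.3904e-6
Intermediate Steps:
1/(180698 + I) = 1/(180698 + 114252) = 1/294950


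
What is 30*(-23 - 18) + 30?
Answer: -1200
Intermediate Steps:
30*(-23 - 18) + 30 = 30*(-41) + 30 = -1230 + 30 = -1200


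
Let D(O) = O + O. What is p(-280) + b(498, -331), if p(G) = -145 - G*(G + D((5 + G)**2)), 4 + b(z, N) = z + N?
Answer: 42271618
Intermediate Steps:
b(z, N) = -4 + N + z (b(z, N) = -4 + (z + N) = -4 + (N + z) = -4 + N + z)
D(O) = 2*O
p(G) = -145 - G*(G + 2*(5 + G)**2)
p(-280) + b(498, -331) = (-145 - 1*(-280)**2 - 2*(-280)*(5 - 280)**2) + (-4 - 331 + 498) = (-145 - 1*78400 - 2*(-280)*(-275)**2) + 163 = (-145 - 78400 - 2*(-280)*75625) + 163 = (-145 - 78400 + 42350000) + 163 = 42271455 + 163 = 42271618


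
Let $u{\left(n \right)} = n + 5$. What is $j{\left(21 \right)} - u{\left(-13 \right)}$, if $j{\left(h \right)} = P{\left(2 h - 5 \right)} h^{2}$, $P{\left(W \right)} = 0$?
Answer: $8$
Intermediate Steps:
$j{\left(h \right)} = 0$ ($j{\left(h \right)} = 0 h^{2} = 0$)
$u{\left(n \right)} = 5 + n$
$j{\left(21 \right)} - u{\left(-13 \right)} = 0 - \left(5 - 13\right) = 0 - -8 = 0 + 8 = 8$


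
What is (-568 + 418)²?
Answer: 22500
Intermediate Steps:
(-568 + 418)² = (-150)² = 22500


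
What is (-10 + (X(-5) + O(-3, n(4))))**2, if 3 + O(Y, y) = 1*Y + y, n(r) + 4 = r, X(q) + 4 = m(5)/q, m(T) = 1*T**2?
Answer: 625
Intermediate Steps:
m(T) = T**2
X(q) = -4 + 25/q (X(q) = -4 + 5**2/q = -4 + 25/q)
n(r) = -4 + r
O(Y, y) = -3 + Y + y (O(Y, y) = -3 + (1*Y + y) = -3 + (Y + y) = -3 + Y + y)
(-10 + (X(-5) + O(-3, n(4))))**2 = (-10 + ((-4 + 25/(-5)) + (-3 - 3 + (-4 + 4))))**2 = (-10 + ((-4 + 25*(-1/5)) + (-3 - 3 + 0)))**2 = (-10 + ((-4 - 5) - 6))**2 = (-10 + (-9 - 6))**2 = (-10 - 15)**2 = (-25)**2 = 625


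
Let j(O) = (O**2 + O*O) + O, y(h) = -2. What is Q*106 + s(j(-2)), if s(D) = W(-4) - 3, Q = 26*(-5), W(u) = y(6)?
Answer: -13785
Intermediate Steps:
W(u) = -2
j(O) = O + 2*O**2 (j(O) = (O**2 + O**2) + O = 2*O**2 + O = O + 2*O**2)
Q = -130
s(D) = -5 (s(D) = -2 - 3 = -5)
Q*106 + s(j(-2)) = -130*106 - 5 = -13780 - 5 = -13785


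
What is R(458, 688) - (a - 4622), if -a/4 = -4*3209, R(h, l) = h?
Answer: -46264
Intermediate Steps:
a = 51344 (a = -(-16)*3209 = -4*(-12836) = 51344)
R(458, 688) - (a - 4622) = 458 - (51344 - 4622) = 458 - 1*46722 = 458 - 46722 = -46264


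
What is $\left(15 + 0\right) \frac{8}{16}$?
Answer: $\frac{15}{2} \approx 7.5$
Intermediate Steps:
$\left(15 + 0\right) \frac{8}{16} = 15 \cdot 8 \cdot \frac{1}{16} = 15 \cdot \frac{1}{2} = \frac{15}{2}$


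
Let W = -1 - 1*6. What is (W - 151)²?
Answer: 24964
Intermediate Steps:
W = -7 (W = -1 - 6 = -7)
(W - 151)² = (-7 - 151)² = (-158)² = 24964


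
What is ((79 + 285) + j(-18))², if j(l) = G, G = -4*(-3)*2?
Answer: 150544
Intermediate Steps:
G = 24 (G = 12*2 = 24)
j(l) = 24
((79 + 285) + j(-18))² = ((79 + 285) + 24)² = (364 + 24)² = 388² = 150544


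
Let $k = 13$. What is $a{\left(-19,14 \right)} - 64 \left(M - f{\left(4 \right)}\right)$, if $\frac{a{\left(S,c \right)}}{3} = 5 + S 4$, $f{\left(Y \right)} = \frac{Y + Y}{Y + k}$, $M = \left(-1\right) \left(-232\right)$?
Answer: $- \frac{255525}{17} \approx -15031.0$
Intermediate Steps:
$M = 232$
$f{\left(Y \right)} = \frac{2 Y}{13 + Y}$ ($f{\left(Y \right)} = \frac{Y + Y}{Y + 13} = \frac{2 Y}{13 + Y}$)
$a{\left(S,c \right)} = 15 + 12 S$ ($a{\left(S,c \right)} = 3 \left(5 + S 4\right) = 3 \left(5 + 4 S\right) = 15 + 12 S$)
$a{\left(-19,14 \right)} - 64 \left(M - f{\left(4 \right)}\right) = \left(15 + 12 \left(-19\right)\right) - 64 \left(232 - 2 \cdot 4 \frac{1}{13 + 4}\right) = \left(15 - 228\right) - 64 \left(232 - 2 \cdot 4 \cdot \frac{1}{17}\right) = -213 - 64 \left(232 - 2 \cdot 4 \cdot \frac{1}{17}\right) = -213 - 64 \left(232 - \frac{8}{17}\right) = -213 - \frac{251904}{17} = - \frac{255525}{17}$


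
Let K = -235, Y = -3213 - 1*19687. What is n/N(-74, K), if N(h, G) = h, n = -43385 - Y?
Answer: 20485/74 ≈ 276.82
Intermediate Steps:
Y = -22900 (Y = -3213 - 19687 = -22900)
n = -20485 (n = -43385 - 1*(-22900) = -43385 + 22900 = -20485)
n/N(-74, K) = -20485/(-74) = -20485*(-1/74) = 20485/74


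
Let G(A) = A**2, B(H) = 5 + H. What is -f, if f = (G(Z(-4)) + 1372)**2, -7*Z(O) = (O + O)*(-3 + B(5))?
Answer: -2062096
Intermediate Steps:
Z(O) = -2*O (Z(O) = -(O + O)*(-3 + (5 + 5))/7 = -2*O*(-3 + 10)/7 = -2*O*7/7 = -2*O)
f = 2062096 (f = ((-2*(-4))**2 + 1372)**2 = (8**2 + 1372)**2 = (64 + 1372)**2 = 1436**2 = 2062096)
-f = -1*2062096 = -2062096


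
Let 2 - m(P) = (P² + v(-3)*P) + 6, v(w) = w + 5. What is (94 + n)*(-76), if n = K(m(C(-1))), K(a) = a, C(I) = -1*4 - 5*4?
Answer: 33288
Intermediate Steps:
v(w) = 5 + w
C(I) = -24 (C(I) = -4 - 20 = -24)
m(P) = -4 - P² - 2*P (m(P) = 2 - ((P² + (5 - 3)*P) + 6) = 2 - ((P² + 2*P) + 6) = 2 - (6 + P² + 2*P) = 2 + (-6 - P² - 2*P) = -4 - P² - 2*P)
n = -532 (n = -4 - 1*(-24)² - 2*(-24) = -4 - 1*576 + 48 = -4 - 576 + 48 = -532)
(94 + n)*(-76) = (94 - 532)*(-76) = -438*(-76) = 33288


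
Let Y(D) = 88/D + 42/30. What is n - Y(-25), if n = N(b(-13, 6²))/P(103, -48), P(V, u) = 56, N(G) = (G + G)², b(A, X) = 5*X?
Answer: 405371/175 ≈ 2316.4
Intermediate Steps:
Y(D) = 7/5 + 88/D (Y(D) = 88/D + 42*(1/30) = 88/D + 7/5 = 7/5 + 88/D)
N(G) = 4*G² (N(G) = (2*G)² = 4*G²)
n = 16200/7 (n = (4*(5*6²)²)/56 = (4*(5*36)²)*(1/56) = (4*180²)*(1/56) = (4*32400)*(1/56) = 129600*(1/56) = 16200/7 ≈ 2314.3)
n - Y(-25) = 16200/7 - (7/5 + 88/(-25)) = 16200/7 - (7/5 + 88*(-1/25)) = 16200/7 - (7/5 - 88/25) = 16200/7 - 1*(-53/25) = 16200/7 + 53/25 = 405371/175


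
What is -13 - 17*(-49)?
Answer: 820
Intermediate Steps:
-13 - 17*(-49) = -13 + 833 = 820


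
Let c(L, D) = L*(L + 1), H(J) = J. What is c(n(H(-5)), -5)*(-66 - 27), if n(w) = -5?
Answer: -1860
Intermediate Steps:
c(L, D) = L*(1 + L)
c(n(H(-5)), -5)*(-66 - 27) = (-5*(1 - 5))*(-66 - 27) = -5*(-4)*(-93) = 20*(-93) = -1860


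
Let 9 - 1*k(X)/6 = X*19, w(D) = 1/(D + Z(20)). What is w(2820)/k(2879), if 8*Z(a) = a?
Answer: -1/926209020 ≈ -1.0797e-9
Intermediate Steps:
Z(a) = a/8
w(D) = 1/(5/2 + D) (w(D) = 1/(D + (1/8)*20) = 1/(D + 5/2) = 1/(5/2 + D))
k(X) = 54 - 114*X (k(X) = 54 - 6*X*19 = 54 - 114*X)
w(2820)/k(2879) = (2/(5 + 2*2820))/(54 - 114*2879) = (2/(5 + 5640))/(54 - 328206) = (2/5645)/(-328152) = (2*(1/5645))*(-1/328152) = (2/5645)*(-1/328152) = -1/926209020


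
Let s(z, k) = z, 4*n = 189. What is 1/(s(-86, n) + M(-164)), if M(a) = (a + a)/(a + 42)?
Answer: -61/5082 ≈ -0.012003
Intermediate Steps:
n = 189/4 (n = (1/4)*189 = 189/4 ≈ 47.250)
M(a) = 2*a/(42 + a) (M(a) = (2*a)/(42 + a) = 2*a/(42 + a))
1/(s(-86, n) + M(-164)) = 1/(-86 + 2*(-164)/(42 - 164)) = 1/(-86 + 2*(-164)/(-122)) = 1/(-86 + 2*(-164)*(-1/122)) = 1/(-86 + 164/61) = 1/(-5082/61) = -61/5082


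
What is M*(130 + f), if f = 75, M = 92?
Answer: 18860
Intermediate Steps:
M*(130 + f) = 92*(130 + 75) = 92*205 = 18860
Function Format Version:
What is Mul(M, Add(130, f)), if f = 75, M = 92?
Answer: 18860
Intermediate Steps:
Mul(M, Add(130, f)) = Mul(92, Add(130, 75)) = Mul(92, 205) = 18860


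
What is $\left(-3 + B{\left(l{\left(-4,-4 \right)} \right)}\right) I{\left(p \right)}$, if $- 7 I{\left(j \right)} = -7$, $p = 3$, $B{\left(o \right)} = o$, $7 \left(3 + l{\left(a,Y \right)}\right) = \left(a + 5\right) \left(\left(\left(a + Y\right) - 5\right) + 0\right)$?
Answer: $- \frac{55}{7} \approx -7.8571$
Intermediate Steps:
$l{\left(a,Y \right)} = -3 + \frac{\left(5 + a\right) \left(-5 + Y + a\right)}{7}$ ($l{\left(a,Y \right)} = -3 + \frac{\left(a + 5\right) \left(\left(\left(a + Y\right) - 5\right) + 0\right)}{7} = -3 + \frac{\left(5 + a\right) \left(\left(\left(Y + a\right) - 5\right) + 0\right)}{7} = -3 + \frac{\left(5 + a\right) \left(\left(-5 + Y + a\right) + 0\right)}{7} = -3 + \frac{\left(5 + a\right) \left(-5 + Y + a\right)}{7}$)
$I{\left(j \right)} = 1$ ($I{\left(j \right)} = \left(- \frac{1}{7}\right) \left(-7\right) = 1$)
$\left(-3 + B{\left(l{\left(-4,-4 \right)} \right)}\right) I{\left(p \right)} = \left(-3 + \left(- \frac{46}{7} + \frac{\left(-4\right)^{2}}{7} + \frac{5}{7} \left(-4\right) + \frac{1}{7} \left(-4\right) \left(-4\right)\right)\right) 1 = \left(-3 + \left(- \frac{46}{7} + \frac{1}{7} \cdot 16 - \frac{20}{7} + \frac{16}{7}\right)\right) 1 = \left(-3 + \left(- \frac{46}{7} + \frac{16}{7} - \frac{20}{7} + \frac{16}{7}\right)\right) 1 = \left(-3 - \frac{34}{7}\right) 1 = \left(- \frac{55}{7}\right) 1 = - \frac{55}{7}$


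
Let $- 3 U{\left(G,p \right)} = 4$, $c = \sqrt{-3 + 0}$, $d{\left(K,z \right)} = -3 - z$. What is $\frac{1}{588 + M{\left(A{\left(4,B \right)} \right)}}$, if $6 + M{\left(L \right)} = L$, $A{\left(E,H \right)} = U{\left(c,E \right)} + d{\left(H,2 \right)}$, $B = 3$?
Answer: $\frac{3}{1727} \approx 0.0017371$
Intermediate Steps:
$c = i \sqrt{3}$ ($c = \sqrt{-3} = i \sqrt{3} \approx 1.732 i$)
$U{\left(G,p \right)} = - \frac{4}{3}$ ($U{\left(G,p \right)} = \left(- \frac{1}{3}\right) 4 = - \frac{4}{3}$)
$A{\left(E,H \right)} = - \frac{19}{3}$ ($A{\left(E,H \right)} = - \frac{4}{3} - 5 = - \frac{19}{3}$)
$M{\left(L \right)} = -6 + L$
$\frac{1}{588 + M{\left(A{\left(4,B \right)} \right)}} = \frac{1}{588 - \frac{37}{3}} = \frac{1}{\frac{1727}{3}} = \frac{3}{1727}$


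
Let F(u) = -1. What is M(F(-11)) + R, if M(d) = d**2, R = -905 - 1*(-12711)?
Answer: 11807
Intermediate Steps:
R = 11806 (R = -905 + 12711 = 11806)
M(F(-11)) + R = (-1)**2 + 11806 = 1 + 11806 = 11807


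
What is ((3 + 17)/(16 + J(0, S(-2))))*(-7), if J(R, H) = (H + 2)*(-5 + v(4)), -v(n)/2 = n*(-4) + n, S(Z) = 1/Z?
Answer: -280/89 ≈ -3.1461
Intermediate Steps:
v(n) = 6*n (v(n) = -2*(n*(-4) + n) = -2*(-4*n + n) = -(-6)*n = 6*n)
J(R, H) = 38 + 19*H (J(R, H) = (H + 2)*(-5 + 6*4) = (2 + H)*(-5 + 24) = (2 + H)*19 = 38 + 19*H)
((3 + 17)/(16 + J(0, S(-2))))*(-7) = ((3 + 17)/(16 + (38 + 19/(-2))))*(-7) = (20/(16 + (38 + 19*(-½))))*(-7) = (20/(16 + (38 - 19/2)))*(-7) = (20/(16 + 57/2))*(-7) = (20/(89/2))*(-7) = (20*(2/89))*(-7) = (40/89)*(-7) = -280/89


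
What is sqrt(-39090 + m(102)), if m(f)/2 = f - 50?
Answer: I*sqrt(38986) ≈ 197.45*I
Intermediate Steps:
m(f) = -100 + 2*f (m(f) = 2*(f - 50) = 2*(-50 + f) = -100 + 2*f)
sqrt(-39090 + m(102)) = sqrt(-39090 + (-100 + 2*102)) = sqrt(-39090 + (-100 + 204)) = sqrt(-39090 + 104) = sqrt(-38986) = I*sqrt(38986)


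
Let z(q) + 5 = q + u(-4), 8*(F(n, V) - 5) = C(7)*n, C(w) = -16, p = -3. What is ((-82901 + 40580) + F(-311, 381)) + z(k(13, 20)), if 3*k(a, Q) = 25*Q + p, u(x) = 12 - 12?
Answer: -124600/3 ≈ -41533.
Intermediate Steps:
F(n, V) = 5 - 2*n (F(n, V) = 5 + (-16*n)/8 = 5 - 2*n)
u(x) = 0
k(a, Q) = -1 + 25*Q/3 (k(a, Q) = (25*Q - 3)/3 = (-3 + 25*Q)/3 = -1 + 25*Q/3)
z(q) = -5 + q (z(q) = -5 + (q + 0) = -5 + q)
((-82901 + 40580) + F(-311, 381)) + z(k(13, 20)) = ((-82901 + 40580) + (5 - 2*(-311))) + (-5 + (-1 + (25/3)*20)) = (-42321 + (5 + 622)) + (-5 + (-1 + 500/3)) = (-42321 + 627) + (-5 + 497/3) = -41694 + 482/3 = -124600/3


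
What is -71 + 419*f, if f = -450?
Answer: -188621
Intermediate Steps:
-71 + 419*f = -71 + 419*(-450) = -71 - 188550 = -188621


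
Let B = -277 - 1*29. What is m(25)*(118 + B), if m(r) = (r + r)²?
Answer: -470000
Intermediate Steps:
m(r) = 4*r² (m(r) = (2*r)² = 4*r²)
B = -306 (B = -277 - 29 = -306)
m(25)*(118 + B) = (4*25²)*(118 - 306) = (4*625)*(-188) = 2500*(-188) = -470000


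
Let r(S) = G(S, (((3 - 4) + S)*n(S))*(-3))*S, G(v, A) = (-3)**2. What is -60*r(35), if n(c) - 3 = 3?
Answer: -18900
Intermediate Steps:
n(c) = 6 (n(c) = 3 + 3 = 6)
G(v, A) = 9
r(S) = 9*S
-60*r(35) = -540*35 = -60*315 = -18900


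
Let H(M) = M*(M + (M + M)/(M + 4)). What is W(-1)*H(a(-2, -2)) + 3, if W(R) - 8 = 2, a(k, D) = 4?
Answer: 203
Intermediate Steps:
H(M) = M*(M + 2*M/(4 + M)) (H(M) = M*(M + (2*M)/(4 + M)) = M*(M + 2*M/(4 + M)))
W(R) = 10 (W(R) = 8 + 2 = 10)
W(-1)*H(a(-2, -2)) + 3 = 10*(4²*(6 + 4)/(4 + 4)) + 3 = 10*(16*10/8) + 3 = 10*(16*(⅛)*10) + 3 = 10*20 + 3 = 200 + 3 = 203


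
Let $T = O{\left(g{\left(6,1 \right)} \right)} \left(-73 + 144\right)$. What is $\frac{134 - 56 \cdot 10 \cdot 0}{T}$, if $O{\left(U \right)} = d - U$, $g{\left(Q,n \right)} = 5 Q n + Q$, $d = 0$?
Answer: $- \frac{67}{1278} \approx -0.052426$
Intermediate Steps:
$g{\left(Q,n \right)} = Q + 5 Q n$ ($g{\left(Q,n \right)} = 5 Q n + Q = Q + 5 Q n$)
$O{\left(U \right)} = - U$ ($O{\left(U \right)} = 0 - U = - U$)
$T = -2556$ ($T = - 6 \left(1 + 5 \cdot 1\right) \left(-73 + 144\right) = - 6 \left(1 + 5\right) 71 = - 6 \cdot 6 \cdot 71 = \left(-1\right) 36 \cdot 71 = \left(-36\right) 71 = -2556$)
$\frac{134 - 56 \cdot 10 \cdot 0}{T} = \frac{134 - 56 \cdot 10 \cdot 0}{-2556} = \left(134 - 0\right) \left(- \frac{1}{2556}\right) = \left(134 + 0\right) \left(- \frac{1}{2556}\right) = 134 \left(- \frac{1}{2556}\right) = - \frac{67}{1278}$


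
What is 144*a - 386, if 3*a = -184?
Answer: -9218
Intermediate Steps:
a = -184/3 (a = (⅓)*(-184) = -184/3 ≈ -61.333)
144*a - 386 = 144*(-184/3) - 386 = -8832 - 386 = -9218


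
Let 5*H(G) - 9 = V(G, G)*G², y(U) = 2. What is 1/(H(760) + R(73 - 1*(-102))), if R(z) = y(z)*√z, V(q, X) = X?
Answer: 2194880045/192699936477550581 - 250*√7/192699936477550581 ≈ 1.1390e-8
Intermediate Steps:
R(z) = 2*√z
H(G) = 9/5 + G³/5 (H(G) = 9/5 + (G*G²)/5 = 9/5 + G³/5)
1/(H(760) + R(73 - 1*(-102))) = 1/((9/5 + (⅕)*760³) + 2*√(73 - 1*(-102))) = 1/((9/5 + (⅕)*438976000) + 2*√(73 + 102)) = 1/((9/5 + 87795200) + 2*√175) = 1/(438976009/5 + 2*(5*√7)) = 1/(438976009/5 + 10*√7)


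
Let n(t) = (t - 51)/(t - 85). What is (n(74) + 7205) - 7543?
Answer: -3741/11 ≈ -340.09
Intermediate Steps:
n(t) = (-51 + t)/(-85 + t)
(n(74) + 7205) - 7543 = ((-51 + 74)/(-85 + 74) + 7205) - 7543 = (23/(-11) + 7205) - 7543 = (-1/11*23 + 7205) - 7543 = (-23/11 + 7205) - 7543 = 79232/11 - 7543 = -3741/11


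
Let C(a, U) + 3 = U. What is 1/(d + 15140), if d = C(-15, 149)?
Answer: 1/15286 ≈ 6.5419e-5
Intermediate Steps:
C(a, U) = -3 + U
d = 146 (d = -3 + 149 = 146)
1/(d + 15140) = 1/(146 + 15140) = 1/15286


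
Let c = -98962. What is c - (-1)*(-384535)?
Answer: -483497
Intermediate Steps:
c - (-1)*(-384535) = -98962 - (-1)*(-384535) = -98962 - 1*384535 = -98962 - 384535 = -483497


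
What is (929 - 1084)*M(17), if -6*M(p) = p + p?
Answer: 2635/3 ≈ 878.33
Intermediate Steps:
M(p) = -p/3 (M(p) = -(p + p)/6 = -p/3)
(929 - 1084)*M(17) = (929 - 1084)*(-⅓*17) = -155*(-17/3) = 2635/3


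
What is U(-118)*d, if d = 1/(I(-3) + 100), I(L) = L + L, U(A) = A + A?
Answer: -118/47 ≈ -2.5106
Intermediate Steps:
U(A) = 2*A
I(L) = 2*L
d = 1/94 (d = 1/(2*(-3) + 100) = 1/(-6 + 100) = 1/94 ≈ 0.010638)
U(-118)*d = (2*(-118))*(1/94) = -236*1/94 = -118/47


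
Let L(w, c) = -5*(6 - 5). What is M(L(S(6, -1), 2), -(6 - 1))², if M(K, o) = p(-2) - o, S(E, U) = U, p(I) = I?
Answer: 9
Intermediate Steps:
L(w, c) = -5 (L(w, c) = -5*1 = -5)
M(K, o) = -2 - o
M(L(S(6, -1), 2), -(6 - 1))² = (-2 - (-1)*(6 - 1))² = (-2 - (-1)*5)² = (-2 - 1*(-5))² = (-2 + 5)² = 3² = 9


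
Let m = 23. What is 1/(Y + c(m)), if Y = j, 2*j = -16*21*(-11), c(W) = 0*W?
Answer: 1/1848 ≈ 0.00054113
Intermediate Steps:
c(W) = 0
j = 1848 (j = (-16*21*(-11))/2 = (-336*(-11))/2 = (½)*3696 = 1848)
Y = 1848
1/(Y + c(m)) = 1/(1848 + 0) = 1/1848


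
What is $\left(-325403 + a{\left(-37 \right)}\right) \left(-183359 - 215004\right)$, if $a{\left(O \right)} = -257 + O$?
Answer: $129745634011$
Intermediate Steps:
$\left(-325403 + a{\left(-37 \right)}\right) \left(-183359 - 215004\right) = \left(-325403 - 294\right) \left(-183359 - 215004\right) = \left(-325403 - 294\right) \left(-398363\right) = \left(-325697\right) \left(-398363\right) = 129745634011$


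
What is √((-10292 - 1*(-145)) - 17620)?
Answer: I*√27767 ≈ 166.63*I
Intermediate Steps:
√((-10292 - 1*(-145)) - 17620) = √((-10292 + 145) - 17620) = √(-10147 - 17620) = √(-27767) = I*√27767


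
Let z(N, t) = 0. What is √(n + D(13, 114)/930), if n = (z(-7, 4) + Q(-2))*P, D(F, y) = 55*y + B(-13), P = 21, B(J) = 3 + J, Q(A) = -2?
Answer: 4*I*√19065/93 ≈ 5.9388*I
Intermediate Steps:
D(F, y) = -10 + 55*y (D(F, y) = 55*y + (3 - 13) = 55*y - 10 = -10 + 55*y)
n = -42 (n = (0 - 2)*21 = -2*21 = -42)
√(n + D(13, 114)/930) = √(-42 + (-10 + 55*114)/930) = √(-42 + (-10 + 6270)*(1/930)) = √(-42 + 6260*(1/930)) = √(-42 + 626/93) = √(-3280/93) = 4*I*√19065/93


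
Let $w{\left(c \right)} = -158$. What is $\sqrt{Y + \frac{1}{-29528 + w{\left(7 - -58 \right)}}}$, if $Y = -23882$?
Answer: $\frac{i \sqrt{21046217819358}}{29686} \approx 154.54 i$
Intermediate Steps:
$\sqrt{Y + \frac{1}{-29528 + w{\left(7 - -58 \right)}}} = \sqrt{-23882 + \frac{1}{-29528 - 158}} = \sqrt{-23882 + \frac{1}{-29686}} = \sqrt{-23882 - \frac{1}{29686}} = \sqrt{- \frac{708961053}{29686}} = \frac{i \sqrt{21046217819358}}{29686}$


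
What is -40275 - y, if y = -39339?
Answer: -936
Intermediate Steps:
-40275 - y = -40275 - 1*(-39339) = -40275 + 39339 = -936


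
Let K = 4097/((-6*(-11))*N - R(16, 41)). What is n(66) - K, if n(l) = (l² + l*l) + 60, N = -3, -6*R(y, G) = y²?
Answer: 4100043/466 ≈ 8798.4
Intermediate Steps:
R(y, G) = -y²/6
n(l) = 60 + 2*l² (n(l) = (l² + l²) + 60 = 2*l² + 60 = 60 + 2*l²)
K = -12291/466 (K = 4097/(-6*(-11)*(-3) - (-1)*16²/6) = 4097/(66*(-3) - (-1)*256/6) = 4097/(-198 - 1*(-128/3)) = 4097/(-198 + 128/3) = 4097/(-466/3) = 4097*(-3/466) = -12291/466 ≈ -26.376)
n(66) - K = (60 + 2*66²) - 1*(-12291/466) = (60 + 2*4356) + 12291/466 = (60 + 8712) + 12291/466 = 8772 + 12291/466 = 4100043/466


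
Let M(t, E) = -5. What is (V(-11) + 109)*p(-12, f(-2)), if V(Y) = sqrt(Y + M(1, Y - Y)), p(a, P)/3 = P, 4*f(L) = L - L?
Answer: 0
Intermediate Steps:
f(L) = 0 (f(L) = (L - L)/4 = (1/4)*0 = 0)
p(a, P) = 3*P
V(Y) = sqrt(-5 + Y) (V(Y) = sqrt(Y - 5) = sqrt(-5 + Y))
(V(-11) + 109)*p(-12, f(-2)) = (sqrt(-5 - 11) + 109)*(3*0) = (sqrt(-16) + 109)*0 = (4*I + 109)*0 = (109 + 4*I)*0 = 0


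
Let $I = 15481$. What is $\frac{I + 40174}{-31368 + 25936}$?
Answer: $- \frac{55655}{5432} \approx -10.246$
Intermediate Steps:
$\frac{I + 40174}{-31368 + 25936} = \frac{15481 + 40174}{-31368 + 25936} = \frac{55655}{-5432} = 55655 \left(- \frac{1}{5432}\right) = - \frac{55655}{5432}$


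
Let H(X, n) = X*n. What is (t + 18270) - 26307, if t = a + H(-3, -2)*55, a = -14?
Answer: -7721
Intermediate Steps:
t = 316 (t = -14 - 3*(-2)*55 = -14 + 6*55 = -14 + 330 = 316)
(t + 18270) - 26307 = (316 + 18270) - 26307 = 18586 - 26307 = -7721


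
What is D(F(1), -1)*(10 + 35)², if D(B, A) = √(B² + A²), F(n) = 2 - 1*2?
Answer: 2025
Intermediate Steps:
F(n) = 0 (F(n) = 2 - 2 = 0)
D(B, A) = √(A² + B²)
D(F(1), -1)*(10 + 35)² = √((-1)² + 0²)*(10 + 35)² = √(1 + 0)*45² = √1*2025 = 1*2025 = 2025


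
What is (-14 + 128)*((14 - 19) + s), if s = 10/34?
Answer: -9120/17 ≈ -536.47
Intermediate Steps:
s = 5/17 (s = 10*(1/34) = 5/17 ≈ 0.29412)
(-14 + 128)*((14 - 19) + s) = (-14 + 128)*((14 - 19) + 5/17) = 114*(-5 + 5/17) = 114*(-80/17) = -9120/17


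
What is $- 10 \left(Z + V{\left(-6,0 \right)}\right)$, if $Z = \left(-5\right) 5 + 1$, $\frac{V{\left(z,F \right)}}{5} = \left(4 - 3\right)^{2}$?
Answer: $190$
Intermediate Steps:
$V{\left(z,F \right)} = 5$ ($V{\left(z,F \right)} = 5 \left(4 - 3\right)^{2} = 5 \cdot 1^{2} = 5 \cdot 1 = 5$)
$Z = -24$ ($Z = -25 + 1 = -24$)
$- 10 \left(Z + V{\left(-6,0 \right)}\right) = - 10 \left(-24 + 5\right) = \left(-10\right) \left(-19\right) = 190$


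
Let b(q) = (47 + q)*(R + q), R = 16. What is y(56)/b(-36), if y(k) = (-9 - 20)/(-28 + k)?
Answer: 29/6160 ≈ 0.0047078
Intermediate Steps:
b(q) = (16 + q)*(47 + q) (b(q) = (47 + q)*(16 + q) = (16 + q)*(47 + q))
y(k) = -29/(-28 + k)
y(56)/b(-36) = (-29/(-28 + 56))/(752 + (-36)² + 63*(-36)) = (-29/28)/(752 + 1296 - 2268) = -29*1/28/(-220) = -29/28*(-1/220) = 29/6160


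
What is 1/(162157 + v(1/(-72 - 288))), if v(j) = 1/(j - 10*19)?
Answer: 68401/11091700597 ≈ 6.1669e-6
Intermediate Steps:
v(j) = 1/(-190 + j) (v(j) = 1/(j - 190) = 1/(-190 + j))
1/(162157 + v(1/(-72 - 288))) = 1/(162157 + 1/(-190 + 1/(-72 - 288))) = 1/(162157 + 1/(-190 + 1/(-360))) = 1/(162157 + 1/(-190 - 1/360)) = 1/(162157 + 1/(-68401/360)) = 1/(162157 - 360/68401) = 1/(11091700597/68401) = 68401/11091700597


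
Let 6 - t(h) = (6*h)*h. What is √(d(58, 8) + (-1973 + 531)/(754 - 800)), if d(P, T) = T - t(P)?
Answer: √10694977/23 ≈ 142.19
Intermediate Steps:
t(h) = 6 - 6*h² (t(h) = 6 - 6*h*h = 6 - 6*h²)
d(P, T) = -6 + T + 6*P² (d(P, T) = T - (6 - 6*P²) = T + (-6 + 6*P²) = -6 + T + 6*P²)
√(d(58, 8) + (-1973 + 531)/(754 - 800)) = √((-6 + 8 + 6*58²) + (-1973 + 531)/(754 - 800)) = √((-6 + 8 + 6*3364) - 1442/(-46)) = √((-6 + 8 + 20184) - 1442*(-1/46)) = √(20186 + 721/23) = √(464999/23) = √10694977/23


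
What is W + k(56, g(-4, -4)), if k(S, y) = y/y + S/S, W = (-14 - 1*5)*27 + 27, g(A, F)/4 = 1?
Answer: -484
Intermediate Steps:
g(A, F) = 4 (g(A, F) = 4*1 = 4)
W = -486 (W = (-14 - 5)*27 + 27 = -19*27 + 27 = -513 + 27 = -486)
k(S, y) = 2 (k(S, y) = 1 + 1 = 2)
W + k(56, g(-4, -4)) = -486 + 2 = -484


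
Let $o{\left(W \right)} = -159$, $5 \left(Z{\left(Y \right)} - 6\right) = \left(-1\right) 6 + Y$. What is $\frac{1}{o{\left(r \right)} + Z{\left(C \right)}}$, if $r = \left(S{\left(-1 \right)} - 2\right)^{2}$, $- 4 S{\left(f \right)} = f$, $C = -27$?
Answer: $- \frac{5}{798} \approx -0.0062657$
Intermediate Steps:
$Z{\left(Y \right)} = \frac{24}{5} + \frac{Y}{5}$ ($Z{\left(Y \right)} = 6 + \frac{\left(-1\right) 6 + Y}{5} = 6 + \frac{-6 + Y}{5} = 6 + \left(- \frac{6}{5} + \frac{Y}{5}\right) = \frac{24}{5} + \frac{Y}{5}$)
$S{\left(f \right)} = - \frac{f}{4}$
$r = \frac{49}{16}$ ($r = \left(\left(- \frac{1}{4}\right) \left(-1\right) - 2\right)^{2} = \left(\frac{1}{4} - 2\right)^{2} = \left(- \frac{7}{4}\right)^{2} = \frac{49}{16} \approx 3.0625$)
$\frac{1}{o{\left(r \right)} + Z{\left(C \right)}} = \frac{1}{-159 + \left(\frac{24}{5} + \frac{1}{5} \left(-27\right)\right)} = \frac{1}{-159 + \left(\frac{24}{5} - \frac{27}{5}\right)} = \frac{1}{-159 - \frac{3}{5}} = \frac{1}{- \frac{798}{5}} = - \frac{5}{798}$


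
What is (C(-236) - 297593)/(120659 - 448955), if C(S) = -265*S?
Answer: 78351/109432 ≈ 0.71598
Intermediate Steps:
(C(-236) - 297593)/(120659 - 448955) = (-265*(-236) - 297593)/(120659 - 448955) = (62540 - 297593)/(-328296) = -235053*(-1/328296) = 78351/109432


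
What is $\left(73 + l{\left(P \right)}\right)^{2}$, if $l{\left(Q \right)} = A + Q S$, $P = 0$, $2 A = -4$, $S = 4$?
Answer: $5041$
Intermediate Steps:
$A = -2$ ($A = \frac{1}{2} \left(-4\right) = -2$)
$l{\left(Q \right)} = -2 + 4 Q$ ($l{\left(Q \right)} = -2 + Q 4 = -2 + 4 Q$)
$\left(73 + l{\left(P \right)}\right)^{2} = \left(73 + \left(-2 + 4 \cdot 0\right)\right)^{2} = \left(73 + \left(-2 + 0\right)\right)^{2} = \left(73 - 2\right)^{2} = 71^{2} = 5041$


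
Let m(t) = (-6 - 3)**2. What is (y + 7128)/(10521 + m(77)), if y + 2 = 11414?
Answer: 1030/589 ≈ 1.7487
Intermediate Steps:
m(t) = 81 (m(t) = (-9)**2 = 81)
y = 11412 (y = -2 + 11414 = 11412)
(y + 7128)/(10521 + m(77)) = (11412 + 7128)/(10521 + 81) = 18540/10602 = 18540*(1/10602) = 1030/589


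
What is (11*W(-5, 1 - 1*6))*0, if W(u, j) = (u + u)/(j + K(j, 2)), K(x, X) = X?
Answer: 0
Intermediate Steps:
W(u, j) = 2*u/(2 + j) (W(u, j) = (u + u)/(j + 2) = (2*u)/(2 + j) = 2*u/(2 + j))
(11*W(-5, 1 - 1*6))*0 = (11*(2*(-5)/(2 + (1 - 1*6))))*0 = (11*(2*(-5)/(2 + (1 - 6))))*0 = (11*(2*(-5)/(2 - 5)))*0 = (11*(2*(-5)/(-3)))*0 = (11*(2*(-5)*(-1/3)))*0 = (11*(10/3))*0 = (110/3)*0 = 0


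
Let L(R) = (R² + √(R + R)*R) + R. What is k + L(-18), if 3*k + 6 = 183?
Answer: 365 - 108*I ≈ 365.0 - 108.0*I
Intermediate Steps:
k = 59 (k = -2 + (⅓)*183 = -2 + 61 = 59)
L(R) = R + R² + √2*R^(3/2) (L(R) = (R² + √(2*R)*R) + R = (R² + (√2*√R)*R) + R = (R² + √2*R^(3/2)) + R = R + R² + √2*R^(3/2))
k + L(-18) = 59 + (-18 + (-18)² + √2*(-18)^(3/2)) = 59 + (-18 + 324 + √2*(-54*I*√2)) = 59 + (-18 + 324 - 108*I) = 59 + (306 - 108*I) = 365 - 108*I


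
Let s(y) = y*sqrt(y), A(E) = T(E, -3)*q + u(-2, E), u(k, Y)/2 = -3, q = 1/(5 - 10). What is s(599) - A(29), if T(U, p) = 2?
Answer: 32/5 + 599*sqrt(599) ≈ 14667.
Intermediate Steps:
q = -1/5 (q = 1/(-5) = -1/5 ≈ -0.20000)
u(k, Y) = -6 (u(k, Y) = 2*(-3) = -6)
A(E) = -32/5 (A(E) = 2*(-1/5) - 6 = -2/5 - 6 = -32/5)
s(y) = y**(3/2)
s(599) - A(29) = 599**(3/2) - 1*(-32/5) = 599*sqrt(599) + 32/5 = 32/5 + 599*sqrt(599)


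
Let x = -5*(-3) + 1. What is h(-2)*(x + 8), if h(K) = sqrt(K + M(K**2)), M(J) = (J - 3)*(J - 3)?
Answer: 24*I ≈ 24.0*I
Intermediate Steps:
x = 16 (x = 15 + 1 = 16)
M(J) = (-3 + J)**2 (M(J) = (-3 + J)*(-3 + J) = (-3 + J)**2)
h(K) = sqrt(K + (-3 + K**2)**2)
h(-2)*(x + 8) = sqrt(-2 + (-3 + (-2)**2)**2)*(16 + 8) = sqrt(-2 + (-3 + 4)**2)*24 = sqrt(-2 + 1**2)*24 = sqrt(-2 + 1)*24 = sqrt(-1)*24 = I*24 = 24*I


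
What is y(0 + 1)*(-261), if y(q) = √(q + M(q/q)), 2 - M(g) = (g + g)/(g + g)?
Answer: -261*√2 ≈ -369.11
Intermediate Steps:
M(g) = 1 (M(g) = 2 - (g + g)/(g + g) = 2 - 2*g/(2*g) = 2 - 2*g*1/(2*g) = 2 - 1*1 = 2 - 1 = 1)
y(q) = √(1 + q) (y(q) = √(q + 1) = √(1 + q))
y(0 + 1)*(-261) = √(1 + (0 + 1))*(-261) = √(1 + 1)*(-261) = √2*(-261) = -261*√2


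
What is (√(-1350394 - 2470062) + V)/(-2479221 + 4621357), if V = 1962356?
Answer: 490589/535534 + I*√955114/1071068 ≈ 0.91607 + 0.00091245*I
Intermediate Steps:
(√(-1350394 - 2470062) + V)/(-2479221 + 4621357) = (√(-1350394 - 2470062) + 1962356)/(-2479221 + 4621357) = (√(-3820456) + 1962356)/2142136 = (2*I*√955114 + 1962356)*(1/2142136) = (1962356 + 2*I*√955114)*(1/2142136) = 490589/535534 + I*√955114/1071068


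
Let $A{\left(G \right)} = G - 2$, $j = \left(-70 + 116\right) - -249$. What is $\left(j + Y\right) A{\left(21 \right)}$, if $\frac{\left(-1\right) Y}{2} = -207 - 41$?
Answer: $15029$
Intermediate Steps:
$Y = 496$ ($Y = - 2 \left(-207 - 41\right) = \left(-2\right) \left(-248\right) = 496$)
$j = 295$ ($j = 46 + 249 = 295$)
$A{\left(G \right)} = -2 + G$
$\left(j + Y\right) A{\left(21 \right)} = \left(295 + 496\right) \left(-2 + 21\right) = 791 \cdot 19 = 15029$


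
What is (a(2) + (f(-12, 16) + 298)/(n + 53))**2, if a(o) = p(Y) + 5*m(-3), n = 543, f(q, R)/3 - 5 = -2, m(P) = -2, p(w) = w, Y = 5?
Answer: 7144929/355216 ≈ 20.114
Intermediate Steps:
f(q, R) = 9 (f(q, R) = 15 + 3*(-2) = 15 - 6 = 9)
a(o) = -5 (a(o) = 5 + 5*(-2) = 5 - 10 = -5)
(a(2) + (f(-12, 16) + 298)/(n + 53))**2 = (-5 + (9 + 298)/(543 + 53))**2 = (-5 + 307/596)**2 = (-2673/596)**2 = 7144929/355216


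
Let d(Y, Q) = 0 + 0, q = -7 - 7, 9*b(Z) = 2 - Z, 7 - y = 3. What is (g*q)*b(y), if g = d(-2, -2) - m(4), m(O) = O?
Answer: -112/9 ≈ -12.444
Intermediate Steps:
y = 4 (y = 7 - 1*3 = 7 - 3 = 4)
b(Z) = 2/9 - Z/9 (b(Z) = (2 - Z)/9 = 2/9 - Z/9)
q = -14
d(Y, Q) = 0
g = -4 (g = 0 - 1*4 = 0 - 4 = -4)
(g*q)*b(y) = (-4*(-14))*(2/9 - ⅑*4) = 56*(2/9 - 4/9) = 56*(-2/9) = -112/9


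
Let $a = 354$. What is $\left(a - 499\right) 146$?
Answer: $-21170$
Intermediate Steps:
$\left(a - 499\right) 146 = \left(354 - 499\right) 146 = \left(-145\right) 146 = -21170$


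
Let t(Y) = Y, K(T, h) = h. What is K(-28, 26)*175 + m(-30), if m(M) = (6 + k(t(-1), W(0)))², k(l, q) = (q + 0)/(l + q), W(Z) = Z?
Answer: 4586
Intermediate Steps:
k(l, q) = q/(l + q)
m(M) = 36 (m(M) = (6 + 0/(-1 + 0))² = (6 + 0/(-1))² = (6 + 0*(-1))² = (6 + 0)² = 6² = 36)
K(-28, 26)*175 + m(-30) = 26*175 + 36 = 4550 + 36 = 4586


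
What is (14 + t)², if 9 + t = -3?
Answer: 4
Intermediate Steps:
t = -12 (t = -9 - 3 = -12)
(14 + t)² = (14 - 12)² = 2² = 4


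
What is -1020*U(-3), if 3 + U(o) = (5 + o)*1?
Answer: 1020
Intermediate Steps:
U(o) = 2 + o (U(o) = -3 + (5 + o)*1 = -3 + (5 + o) = 2 + o)
-1020*U(-3) = -1020*(2 - 3) = -1020*(-1) = 1020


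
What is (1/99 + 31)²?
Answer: 9424900/9801 ≈ 961.63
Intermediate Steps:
(1/99 + 31)² = (3070/99)² = 9424900/9801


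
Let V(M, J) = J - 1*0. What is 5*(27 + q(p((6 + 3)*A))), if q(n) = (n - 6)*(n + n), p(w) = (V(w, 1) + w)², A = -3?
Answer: 4529335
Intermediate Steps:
V(M, J) = J (V(M, J) = J + 0 = J)
p(w) = (1 + w)²
q(n) = 2*n*(-6 + n) (q(n) = (-6 + n)*(2*n) = 2*n*(-6 + n))
5*(27 + q(p((6 + 3)*A))) = 5*(27 + 2*(1 + (6 + 3)*(-3))²*(-6 + (1 + (6 + 3)*(-3))²)) = 5*(27 + 2*(1 + 9*(-3))²*(-6 + (1 + 9*(-3))²)) = 5*(27 + 2*(1 - 27)²*(-6 + (1 - 27)²)) = 5*(27 + 2*(-26)²*(-6 + (-26)²)) = 5*(27 + 2*676*(-6 + 676)) = 5*(27 + 2*676*670) = 5*(27 + 905840) = 5*905867 = 4529335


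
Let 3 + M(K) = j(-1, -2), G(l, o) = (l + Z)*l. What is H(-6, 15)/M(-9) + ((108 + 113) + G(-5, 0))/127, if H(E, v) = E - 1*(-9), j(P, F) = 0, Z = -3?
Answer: 134/127 ≈ 1.0551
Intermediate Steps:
H(E, v) = 9 + E (H(E, v) = E + 9 = 9 + E)
G(l, o) = l*(-3 + l) (G(l, o) = (l - 3)*l = (-3 + l)*l = l*(-3 + l))
M(K) = -3 (M(K) = -3 + 0 = -3)
H(-6, 15)/M(-9) + ((108 + 113) + G(-5, 0))/127 = (9 - 6)/(-3) + ((108 + 113) - 5*(-3 - 5))/127 = 3*(-⅓) + (221 - 5*(-8))*(1/127) = -1 + (221 + 40)*(1/127) = -1 + 261*(1/127) = -1 + 261/127 = 134/127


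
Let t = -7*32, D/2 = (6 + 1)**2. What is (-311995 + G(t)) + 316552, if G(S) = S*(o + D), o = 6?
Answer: -18739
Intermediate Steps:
D = 98 (D = 2*(6 + 1)**2 = 2*7**2 = 2*49 = 98)
t = -224
G(S) = 104*S (G(S) = S*(6 + 98) = S*104 = 104*S)
(-311995 + G(t)) + 316552 = (-311995 + 104*(-224)) + 316552 = (-311995 - 23296) + 316552 = -335291 + 316552 = -18739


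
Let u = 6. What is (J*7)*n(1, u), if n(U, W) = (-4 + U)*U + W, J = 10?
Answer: 210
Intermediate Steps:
n(U, W) = W + U*(-4 + U) (n(U, W) = U*(-4 + U) + W = W + U*(-4 + U))
(J*7)*n(1, u) = (10*7)*(6 + 1² - 4*1) = 70*(6 + 1 - 4) = 70*3 = 210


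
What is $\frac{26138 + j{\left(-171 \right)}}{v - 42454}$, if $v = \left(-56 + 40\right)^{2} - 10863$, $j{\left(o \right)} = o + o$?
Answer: $- \frac{25796}{53061} \approx -0.48616$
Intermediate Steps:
$j{\left(o \right)} = 2 o$
$v = -10607$ ($v = \left(-16\right)^{2} - 10863 = 256 - 10863 = -10607$)
$\frac{26138 + j{\left(-171 \right)}}{v - 42454} = \frac{26138 + 2 \left(-171\right)}{-10607 - 42454} = \frac{26138 - 342}{-53061} = 25796 \left(- \frac{1}{53061}\right) = - \frac{25796}{53061}$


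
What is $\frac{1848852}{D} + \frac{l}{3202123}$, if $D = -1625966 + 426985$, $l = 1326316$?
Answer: $- \frac{4330023828800}{3839284636663} \approx -1.1278$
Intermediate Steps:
$D = -1198981$
$\frac{1848852}{D} + \frac{l}{3202123} = \frac{1848852}{-1198981} + \frac{1326316}{3202123} = 1848852 \left(- \frac{1}{1198981}\right) + 1326316 \cdot \frac{1}{3202123} = - \frac{1848852}{1198981} + \frac{1326316}{3202123} = - \frac{4330023828800}{3839284636663}$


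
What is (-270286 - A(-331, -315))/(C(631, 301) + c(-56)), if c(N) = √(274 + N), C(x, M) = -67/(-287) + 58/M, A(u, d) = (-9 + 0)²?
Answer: 17547174914073/33173804177 - 41176970073127*√218/33173804177 ≈ -17798.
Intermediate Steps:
A(u, d) = 81 (A(u, d) = (-9)² = 81)
C(x, M) = 67/287 + 58/M (C(x, M) = -67*(-1/287) + 58/M = 67/287 + 58/M)
(-270286 - A(-331, -315))/(C(631, 301) + c(-56)) = (-270286 - 1*81)/((67/287 + 58/301) + √(274 - 56)) = (-270286 - 81)/((67/287 + 58*(1/301)) + √218) = -270367/((67/287 + 58/301) + √218) = -270367/(5259/12341 + √218)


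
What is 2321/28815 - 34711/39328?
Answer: -908917177/1133236320 ≈ -0.80205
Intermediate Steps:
2321/28815 - 34711/39328 = -908917177/1133236320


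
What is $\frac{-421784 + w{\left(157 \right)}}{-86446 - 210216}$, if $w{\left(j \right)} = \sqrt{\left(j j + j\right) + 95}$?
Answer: $\frac{210892}{148331} - \frac{\sqrt{24901}}{296662} \approx 1.4212$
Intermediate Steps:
$w{\left(j \right)} = \sqrt{95 + j + j^{2}}$ ($w{\left(j \right)} = \sqrt{\left(j^{2} + j\right) + 95} = \sqrt{\left(j + j^{2}\right) + 95} = \sqrt{95 + j + j^{2}}$)
$\frac{-421784 + w{\left(157 \right)}}{-86446 - 210216} = \frac{-421784 + \sqrt{95 + 157 + 157^{2}}}{-86446 - 210216} = \frac{-421784 + \sqrt{95 + 157 + 24649}}{-296662} = \left(-421784 + \sqrt{24901}\right) \left(- \frac{1}{296662}\right) = \frac{210892}{148331} - \frac{\sqrt{24901}}{296662}$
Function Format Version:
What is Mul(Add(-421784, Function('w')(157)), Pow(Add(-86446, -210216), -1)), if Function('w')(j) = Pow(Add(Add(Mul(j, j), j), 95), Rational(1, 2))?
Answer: Add(Rational(210892, 148331), Mul(Rational(-1, 296662), Pow(24901, Rational(1, 2)))) ≈ 1.4212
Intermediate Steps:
Function('w')(j) = Pow(Add(95, j, Pow(j, 2)), Rational(1, 2)) (Function('w')(j) = Pow(Add(Add(Pow(j, 2), j), 95), Rational(1, 2)) = Pow(Add(Add(j, Pow(j, 2)), 95), Rational(1, 2)) = Pow(Add(95, j, Pow(j, 2)), Rational(1, 2)))
Mul(Add(-421784, Function('w')(157)), Pow(Add(-86446, -210216), -1)) = Mul(Add(-421784, Pow(Add(95, 157, Pow(157, 2)), Rational(1, 2))), Pow(Add(-86446, -210216), -1)) = Mul(Add(-421784, Pow(Add(95, 157, 24649), Rational(1, 2))), Pow(-296662, -1)) = Mul(Add(-421784, Pow(24901, Rational(1, 2))), Rational(-1, 296662)) = Add(Rational(210892, 148331), Mul(Rational(-1, 296662), Pow(24901, Rational(1, 2))))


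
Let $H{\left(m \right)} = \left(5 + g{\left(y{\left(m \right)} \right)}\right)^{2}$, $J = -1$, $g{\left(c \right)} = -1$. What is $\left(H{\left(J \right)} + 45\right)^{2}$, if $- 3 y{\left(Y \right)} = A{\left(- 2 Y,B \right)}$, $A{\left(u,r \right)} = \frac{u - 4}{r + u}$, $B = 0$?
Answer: $3721$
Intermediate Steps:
$A{\left(u,r \right)} = \frac{-4 + u}{r + u}$
$y{\left(Y \right)} = \frac{-4 - 2 Y}{6 Y}$ ($y{\left(Y \right)} = - \frac{\frac{1}{0 - 2 Y} \left(-4 - 2 Y\right)}{3} = - \frac{\frac{1}{\left(-2\right) Y} \left(-4 - 2 Y\right)}{3} = - \frac{- \frac{1}{2 Y} \left(-4 - 2 Y\right)}{3} = - \frac{\left(- \frac{1}{2}\right) \frac{1}{Y} \left(-4 - 2 Y\right)}{3} = \frac{-4 - 2 Y}{6 Y}$)
$H{\left(m \right)} = 16$ ($H{\left(m \right)} = \left(5 - 1\right)^{2} = 4^{2} = 16$)
$\left(H{\left(J \right)} + 45\right)^{2} = \left(16 + 45\right)^{2} = 61^{2} = 3721$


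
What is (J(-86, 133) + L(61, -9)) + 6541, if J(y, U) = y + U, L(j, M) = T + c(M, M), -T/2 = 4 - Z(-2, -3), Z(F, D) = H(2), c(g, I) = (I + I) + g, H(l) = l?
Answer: 6557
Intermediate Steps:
c(g, I) = g + 2*I (c(g, I) = 2*I + g = g + 2*I)
Z(F, D) = 2
T = -4 (T = -2*(4 - 1*2) = -2*(4 - 2) = -2*2 = -4)
L(j, M) = -4 + 3*M (L(j, M) = -4 + (M + 2*M) = -4 + 3*M)
J(y, U) = U + y
(J(-86, 133) + L(61, -9)) + 6541 = ((133 - 86) + (-4 + 3*(-9))) + 6541 = (47 + (-4 - 27)) + 6541 = (47 - 31) + 6541 = 16 + 6541 = 6557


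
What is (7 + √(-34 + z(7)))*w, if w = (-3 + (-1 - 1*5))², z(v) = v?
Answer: 567 + 243*I*√3 ≈ 567.0 + 420.89*I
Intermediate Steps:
w = 81 (w = (-3 + (-1 - 5))² = (-3 - 6)² = (-9)² = 81)
(7 + √(-34 + z(7)))*w = (7 + √(-34 + 7))*81 = (7 + √(-27))*81 = (7 + 3*I*√3)*81 = 567 + 243*I*√3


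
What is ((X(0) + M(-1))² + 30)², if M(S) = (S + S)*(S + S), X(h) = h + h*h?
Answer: 2116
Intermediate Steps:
X(h) = h + h²
M(S) = 4*S² (M(S) = (2*S)*(2*S) = 4*S²)
((X(0) + M(-1))² + 30)² = ((0*(1 + 0) + 4*(-1)²)² + 30)² = ((0*1 + 4*1)² + 30)² = ((0 + 4)² + 30)² = (4² + 30)² = (16 + 30)² = 46² = 2116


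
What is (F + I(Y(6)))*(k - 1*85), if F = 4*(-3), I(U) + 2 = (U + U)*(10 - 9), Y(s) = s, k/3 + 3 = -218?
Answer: 1496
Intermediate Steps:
k = -663 (k = -9 + 3*(-218) = -9 - 654 = -663)
I(U) = -2 + 2*U (I(U) = -2 + (U + U)*(10 - 9) = -2 + (2*U)*1 = -2 + 2*U)
F = -12
(F + I(Y(6)))*(k - 1*85) = (-12 + (-2 + 2*6))*(-663 - 1*85) = (-12 + (-2 + 12))*(-663 - 85) = (-12 + 10)*(-748) = -2*(-748) = 1496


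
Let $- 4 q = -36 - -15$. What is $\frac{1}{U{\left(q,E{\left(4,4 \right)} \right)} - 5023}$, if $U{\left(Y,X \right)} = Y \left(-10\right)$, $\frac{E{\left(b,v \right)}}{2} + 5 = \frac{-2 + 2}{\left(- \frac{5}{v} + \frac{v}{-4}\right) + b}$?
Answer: $- \frac{2}{10151} \approx -0.00019703$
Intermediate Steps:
$E{\left(b,v \right)} = -10$ ($E{\left(b,v \right)} = -10 + 2 \frac{-2 + 2}{\left(- \frac{5}{v} + \frac{v}{-4}\right) + b} = -10 + 2 \frac{0}{\left(- \frac{5}{v} + v \left(- \frac{1}{4}\right)\right) + b} = -10 + 2 \frac{0}{\left(- \frac{5}{v} - \frac{v}{4}\right) + b} = -10 + 2 \frac{0}{b - \frac{5}{v} - \frac{v}{4}} = -10 + 2 \cdot 0 = -10 + 0 = -10$)
$q = \frac{21}{4}$ ($q = - \frac{-36 - -15}{4} = - \frac{-36 + 15}{4} = \left(- \frac{1}{4}\right) \left(-21\right) = \frac{21}{4} \approx 5.25$)
$U{\left(Y,X \right)} = - 10 Y$
$\frac{1}{U{\left(q,E{\left(4,4 \right)} \right)} - 5023} = \frac{1}{\left(-10\right) \frac{21}{4} - 5023} = \frac{1}{- \frac{105}{2} - 5023} = \frac{1}{- \frac{10151}{2}} = - \frac{2}{10151}$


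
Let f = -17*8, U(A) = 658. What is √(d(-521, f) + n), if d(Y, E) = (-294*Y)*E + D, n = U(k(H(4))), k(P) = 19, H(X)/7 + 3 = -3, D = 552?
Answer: I*√20830454 ≈ 4564.0*I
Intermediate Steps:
H(X) = -42 (H(X) = -21 + 7*(-3) = -21 - 21 = -42)
n = 658
f = -136
d(Y, E) = 552 - 294*E*Y (d(Y, E) = (-294*Y)*E + 552 = -294*E*Y + 552 = 552 - 294*E*Y)
√(d(-521, f) + n) = √((552 - 294*(-136)*(-521)) + 658) = √((552 - 20831664) + 658) = √(-20831112 + 658) = √(-20830454) = I*√20830454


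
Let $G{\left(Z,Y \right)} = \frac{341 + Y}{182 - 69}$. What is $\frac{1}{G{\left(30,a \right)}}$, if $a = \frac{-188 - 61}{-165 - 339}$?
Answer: $\frac{18984}{57371} \approx 0.3309$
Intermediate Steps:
$a = \frac{83}{168}$ ($a = - \frac{249}{-504} = \left(-249\right) \left(- \frac{1}{504}\right) = \frac{83}{168} \approx 0.49405$)
$G{\left(Z,Y \right)} = \frac{341}{113} + \frac{Y}{113}$ ($G{\left(Z,Y \right)} = \frac{341 + Y}{113} = \left(341 + Y\right) \frac{1}{113} = \frac{341}{113} + \frac{Y}{113}$)
$\frac{1}{G{\left(30,a \right)}} = \frac{1}{\frac{341}{113} + \frac{1}{113} \cdot \frac{83}{168}} = \frac{1}{\frac{341}{113} + \frac{83}{18984}} = \frac{1}{\frac{57371}{18984}} = \frac{18984}{57371}$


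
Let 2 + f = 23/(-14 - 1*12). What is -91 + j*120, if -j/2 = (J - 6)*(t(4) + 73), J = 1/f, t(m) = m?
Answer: 585977/5 ≈ 1.1720e+5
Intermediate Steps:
f = -75/26 (f = -2 + 23/(-14 - 1*12) = -2 + 23/(-14 - 12) = -2 + 23/(-26) = -2 + 23*(-1/26) = -2 - 23/26 = -75/26 ≈ -2.8846)
J = -26/75 (J = 1/(-75/26) = -26/75 ≈ -0.34667)
j = 73304/75 (j = -2*(-26/75 - 6)*(4 + 73) = -(-952)*77/75 = -2*(-36652/75) = 73304/75 ≈ 977.39)
-91 + j*120 = -91 + (73304/75)*120 = -91 + 586432/5 = 585977/5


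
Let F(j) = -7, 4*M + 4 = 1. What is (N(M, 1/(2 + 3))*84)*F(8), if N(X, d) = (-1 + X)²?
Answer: -7203/4 ≈ -1800.8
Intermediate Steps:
M = -¾ (M = -1 + (¼)*1 = -1 + ¼ = -¾ ≈ -0.75000)
(N(M, 1/(2 + 3))*84)*F(8) = ((-1 - ¾)²*84)*(-7) = ((-7/4)²*84)*(-7) = ((49/16)*84)*(-7) = (1029/4)*(-7) = -7203/4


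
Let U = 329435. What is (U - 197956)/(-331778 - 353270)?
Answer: -131479/685048 ≈ -0.19193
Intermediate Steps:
(U - 197956)/(-331778 - 353270) = (329435 - 197956)/(-331778 - 353270) = 131479/(-685048) = 131479*(-1/685048) = -131479/685048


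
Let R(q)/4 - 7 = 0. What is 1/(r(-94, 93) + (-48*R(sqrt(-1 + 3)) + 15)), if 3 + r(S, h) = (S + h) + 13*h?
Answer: -1/124 ≈ -0.0080645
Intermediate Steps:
r(S, h) = -3 + S + 14*h (r(S, h) = -3 + ((S + h) + 13*h) = -3 + (S + 14*h) = -3 + S + 14*h)
R(q) = 28 (R(q) = 28 + 4*0 = 28 + 0 = 28)
1/(r(-94, 93) + (-48*R(sqrt(-1 + 3)) + 15)) = 1/((-3 - 94 + 14*93) + (-48*28 + 15)) = 1/((-3 - 94 + 1302) + (-1344 + 15)) = 1/(1205 - 1329) = 1/(-124) = -1/124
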